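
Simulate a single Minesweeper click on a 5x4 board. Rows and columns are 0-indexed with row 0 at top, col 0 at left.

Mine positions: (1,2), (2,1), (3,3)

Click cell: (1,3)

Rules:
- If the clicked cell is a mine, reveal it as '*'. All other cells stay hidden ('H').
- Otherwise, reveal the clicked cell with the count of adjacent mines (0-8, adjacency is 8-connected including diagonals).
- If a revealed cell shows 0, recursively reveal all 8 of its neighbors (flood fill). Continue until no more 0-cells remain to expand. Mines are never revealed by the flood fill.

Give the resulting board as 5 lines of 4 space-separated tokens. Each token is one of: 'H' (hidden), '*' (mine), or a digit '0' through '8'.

H H H H
H H H 1
H H H H
H H H H
H H H H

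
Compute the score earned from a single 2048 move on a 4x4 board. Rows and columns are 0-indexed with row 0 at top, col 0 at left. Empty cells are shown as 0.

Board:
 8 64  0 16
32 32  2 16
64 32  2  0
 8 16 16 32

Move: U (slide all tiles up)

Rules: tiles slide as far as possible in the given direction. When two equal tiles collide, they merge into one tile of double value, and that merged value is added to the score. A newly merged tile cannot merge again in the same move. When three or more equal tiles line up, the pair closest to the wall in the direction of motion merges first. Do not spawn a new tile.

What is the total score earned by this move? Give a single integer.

Slide up:
col 0: [8, 32, 64, 8] -> [8, 32, 64, 8]  score +0 (running 0)
col 1: [64, 32, 32, 16] -> [64, 64, 16, 0]  score +64 (running 64)
col 2: [0, 2, 2, 16] -> [4, 16, 0, 0]  score +4 (running 68)
col 3: [16, 16, 0, 32] -> [32, 32, 0, 0]  score +32 (running 100)
Board after move:
 8 64  4 32
32 64 16 32
64 16  0  0
 8  0  0  0

Answer: 100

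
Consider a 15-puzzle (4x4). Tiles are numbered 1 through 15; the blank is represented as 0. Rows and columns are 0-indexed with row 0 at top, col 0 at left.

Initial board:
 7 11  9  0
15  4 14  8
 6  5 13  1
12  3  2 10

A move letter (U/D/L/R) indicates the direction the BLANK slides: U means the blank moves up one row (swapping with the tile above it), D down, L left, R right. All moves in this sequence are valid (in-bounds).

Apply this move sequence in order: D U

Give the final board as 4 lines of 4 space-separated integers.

After move 1 (D):
 7 11  9  8
15  4 14  0
 6  5 13  1
12  3  2 10

After move 2 (U):
 7 11  9  0
15  4 14  8
 6  5 13  1
12  3  2 10

Answer:  7 11  9  0
15  4 14  8
 6  5 13  1
12  3  2 10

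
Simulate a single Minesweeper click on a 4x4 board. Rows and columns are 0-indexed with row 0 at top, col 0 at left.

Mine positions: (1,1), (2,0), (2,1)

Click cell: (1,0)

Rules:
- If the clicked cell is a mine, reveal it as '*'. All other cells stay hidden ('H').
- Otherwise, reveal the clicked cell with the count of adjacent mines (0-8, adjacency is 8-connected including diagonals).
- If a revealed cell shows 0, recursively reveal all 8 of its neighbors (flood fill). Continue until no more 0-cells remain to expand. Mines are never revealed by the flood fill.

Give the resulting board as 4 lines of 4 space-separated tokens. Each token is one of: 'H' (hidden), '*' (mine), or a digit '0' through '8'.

H H H H
3 H H H
H H H H
H H H H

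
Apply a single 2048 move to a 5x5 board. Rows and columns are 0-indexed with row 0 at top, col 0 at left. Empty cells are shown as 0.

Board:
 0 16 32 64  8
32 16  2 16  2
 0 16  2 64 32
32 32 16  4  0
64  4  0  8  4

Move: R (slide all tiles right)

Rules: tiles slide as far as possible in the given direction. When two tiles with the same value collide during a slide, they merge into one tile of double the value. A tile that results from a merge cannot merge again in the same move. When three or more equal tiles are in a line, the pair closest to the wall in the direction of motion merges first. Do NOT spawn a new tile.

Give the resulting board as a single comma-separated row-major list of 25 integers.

Answer: 0, 16, 32, 64, 8, 32, 16, 2, 16, 2, 0, 16, 2, 64, 32, 0, 0, 64, 16, 4, 0, 64, 4, 8, 4

Derivation:
Slide right:
row 0: [0, 16, 32, 64, 8] -> [0, 16, 32, 64, 8]
row 1: [32, 16, 2, 16, 2] -> [32, 16, 2, 16, 2]
row 2: [0, 16, 2, 64, 32] -> [0, 16, 2, 64, 32]
row 3: [32, 32, 16, 4, 0] -> [0, 0, 64, 16, 4]
row 4: [64, 4, 0, 8, 4] -> [0, 64, 4, 8, 4]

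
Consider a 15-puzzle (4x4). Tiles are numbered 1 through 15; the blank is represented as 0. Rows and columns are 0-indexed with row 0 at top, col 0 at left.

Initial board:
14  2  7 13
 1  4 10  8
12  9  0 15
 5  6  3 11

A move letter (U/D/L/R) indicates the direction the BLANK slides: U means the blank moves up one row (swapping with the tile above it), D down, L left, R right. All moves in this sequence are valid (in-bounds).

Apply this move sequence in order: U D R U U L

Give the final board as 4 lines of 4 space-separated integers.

After move 1 (U):
14  2  7 13
 1  4  0  8
12  9 10 15
 5  6  3 11

After move 2 (D):
14  2  7 13
 1  4 10  8
12  9  0 15
 5  6  3 11

After move 3 (R):
14  2  7 13
 1  4 10  8
12  9 15  0
 5  6  3 11

After move 4 (U):
14  2  7 13
 1  4 10  0
12  9 15  8
 5  6  3 11

After move 5 (U):
14  2  7  0
 1  4 10 13
12  9 15  8
 5  6  3 11

After move 6 (L):
14  2  0  7
 1  4 10 13
12  9 15  8
 5  6  3 11

Answer: 14  2  0  7
 1  4 10 13
12  9 15  8
 5  6  3 11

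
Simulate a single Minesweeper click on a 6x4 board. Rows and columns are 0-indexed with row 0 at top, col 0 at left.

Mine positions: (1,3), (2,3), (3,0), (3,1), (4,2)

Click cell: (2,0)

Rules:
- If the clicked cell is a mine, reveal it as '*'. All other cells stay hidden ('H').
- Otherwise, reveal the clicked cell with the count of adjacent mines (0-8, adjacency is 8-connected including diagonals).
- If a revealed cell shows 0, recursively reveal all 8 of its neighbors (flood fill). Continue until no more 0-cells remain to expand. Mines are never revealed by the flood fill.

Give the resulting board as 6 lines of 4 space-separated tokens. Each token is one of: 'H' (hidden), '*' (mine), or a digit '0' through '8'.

H H H H
H H H H
2 H H H
H H H H
H H H H
H H H H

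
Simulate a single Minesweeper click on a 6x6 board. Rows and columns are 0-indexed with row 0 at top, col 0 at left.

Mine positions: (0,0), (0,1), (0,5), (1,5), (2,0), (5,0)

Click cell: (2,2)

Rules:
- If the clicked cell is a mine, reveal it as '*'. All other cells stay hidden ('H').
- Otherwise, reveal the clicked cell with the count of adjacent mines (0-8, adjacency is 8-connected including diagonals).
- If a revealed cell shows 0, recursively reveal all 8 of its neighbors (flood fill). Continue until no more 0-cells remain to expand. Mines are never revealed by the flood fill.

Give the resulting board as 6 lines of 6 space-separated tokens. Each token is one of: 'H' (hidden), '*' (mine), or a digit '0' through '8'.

H H 1 0 2 H
H 3 1 0 2 H
H 1 0 0 1 1
H 1 0 0 0 0
H 1 0 0 0 0
H 1 0 0 0 0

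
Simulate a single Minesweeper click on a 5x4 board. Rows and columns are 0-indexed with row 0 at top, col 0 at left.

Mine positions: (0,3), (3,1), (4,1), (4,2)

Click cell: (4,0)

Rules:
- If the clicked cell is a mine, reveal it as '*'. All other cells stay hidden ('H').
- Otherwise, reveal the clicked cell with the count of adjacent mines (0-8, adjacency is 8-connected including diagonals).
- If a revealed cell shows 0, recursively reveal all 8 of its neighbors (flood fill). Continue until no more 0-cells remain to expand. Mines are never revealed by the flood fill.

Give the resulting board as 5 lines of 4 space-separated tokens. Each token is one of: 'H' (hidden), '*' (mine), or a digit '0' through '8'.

H H H H
H H H H
H H H H
H H H H
2 H H H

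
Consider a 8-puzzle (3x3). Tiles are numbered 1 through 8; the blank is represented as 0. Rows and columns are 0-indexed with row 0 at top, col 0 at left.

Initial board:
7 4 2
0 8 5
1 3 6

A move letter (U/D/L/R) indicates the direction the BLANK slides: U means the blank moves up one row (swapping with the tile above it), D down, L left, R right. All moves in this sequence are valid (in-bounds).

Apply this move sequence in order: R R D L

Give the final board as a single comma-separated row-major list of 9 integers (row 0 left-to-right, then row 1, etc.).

After move 1 (R):
7 4 2
8 0 5
1 3 6

After move 2 (R):
7 4 2
8 5 0
1 3 6

After move 3 (D):
7 4 2
8 5 6
1 3 0

After move 4 (L):
7 4 2
8 5 6
1 0 3

Answer: 7, 4, 2, 8, 5, 6, 1, 0, 3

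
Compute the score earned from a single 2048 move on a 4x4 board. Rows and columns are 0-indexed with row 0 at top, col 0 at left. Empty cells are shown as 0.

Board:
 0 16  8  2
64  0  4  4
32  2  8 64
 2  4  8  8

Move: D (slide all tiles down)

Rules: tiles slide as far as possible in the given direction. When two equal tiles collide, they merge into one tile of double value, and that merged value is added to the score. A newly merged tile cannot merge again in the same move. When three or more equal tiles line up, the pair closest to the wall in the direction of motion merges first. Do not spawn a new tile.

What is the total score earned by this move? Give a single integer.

Answer: 16

Derivation:
Slide down:
col 0: [0, 64, 32, 2] -> [0, 64, 32, 2]  score +0 (running 0)
col 1: [16, 0, 2, 4] -> [0, 16, 2, 4]  score +0 (running 0)
col 2: [8, 4, 8, 8] -> [0, 8, 4, 16]  score +16 (running 16)
col 3: [2, 4, 64, 8] -> [2, 4, 64, 8]  score +0 (running 16)
Board after move:
 0  0  0  2
64 16  8  4
32  2  4 64
 2  4 16  8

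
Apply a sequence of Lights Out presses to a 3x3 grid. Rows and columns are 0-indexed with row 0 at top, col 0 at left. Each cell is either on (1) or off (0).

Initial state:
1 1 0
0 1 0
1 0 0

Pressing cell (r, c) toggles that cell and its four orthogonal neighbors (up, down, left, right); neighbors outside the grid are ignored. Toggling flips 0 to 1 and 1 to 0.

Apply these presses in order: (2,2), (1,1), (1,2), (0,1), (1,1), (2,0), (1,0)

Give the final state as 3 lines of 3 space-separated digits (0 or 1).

After press 1 at (2,2):
1 1 0
0 1 1
1 1 1

After press 2 at (1,1):
1 0 0
1 0 0
1 0 1

After press 3 at (1,2):
1 0 1
1 1 1
1 0 0

After press 4 at (0,1):
0 1 0
1 0 1
1 0 0

After press 5 at (1,1):
0 0 0
0 1 0
1 1 0

After press 6 at (2,0):
0 0 0
1 1 0
0 0 0

After press 7 at (1,0):
1 0 0
0 0 0
1 0 0

Answer: 1 0 0
0 0 0
1 0 0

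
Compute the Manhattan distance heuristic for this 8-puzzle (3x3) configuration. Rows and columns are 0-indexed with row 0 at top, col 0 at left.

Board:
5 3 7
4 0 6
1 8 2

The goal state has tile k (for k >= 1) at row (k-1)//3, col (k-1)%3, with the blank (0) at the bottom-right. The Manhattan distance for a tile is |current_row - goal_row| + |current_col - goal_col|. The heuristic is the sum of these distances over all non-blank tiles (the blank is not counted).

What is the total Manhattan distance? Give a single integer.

Answer: 12

Derivation:
Tile 5: at (0,0), goal (1,1), distance |0-1|+|0-1| = 2
Tile 3: at (0,1), goal (0,2), distance |0-0|+|1-2| = 1
Tile 7: at (0,2), goal (2,0), distance |0-2|+|2-0| = 4
Tile 4: at (1,0), goal (1,0), distance |1-1|+|0-0| = 0
Tile 6: at (1,2), goal (1,2), distance |1-1|+|2-2| = 0
Tile 1: at (2,0), goal (0,0), distance |2-0|+|0-0| = 2
Tile 8: at (2,1), goal (2,1), distance |2-2|+|1-1| = 0
Tile 2: at (2,2), goal (0,1), distance |2-0|+|2-1| = 3
Sum: 2 + 1 + 4 + 0 + 0 + 2 + 0 + 3 = 12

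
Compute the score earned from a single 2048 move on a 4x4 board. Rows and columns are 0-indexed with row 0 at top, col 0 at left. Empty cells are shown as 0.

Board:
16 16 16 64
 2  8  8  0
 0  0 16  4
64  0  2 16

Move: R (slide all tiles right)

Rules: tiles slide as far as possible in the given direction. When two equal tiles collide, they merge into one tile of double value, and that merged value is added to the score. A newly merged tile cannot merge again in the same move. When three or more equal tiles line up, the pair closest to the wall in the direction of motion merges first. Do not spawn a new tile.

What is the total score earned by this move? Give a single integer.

Answer: 48

Derivation:
Slide right:
row 0: [16, 16, 16, 64] -> [0, 16, 32, 64]  score +32 (running 32)
row 1: [2, 8, 8, 0] -> [0, 0, 2, 16]  score +16 (running 48)
row 2: [0, 0, 16, 4] -> [0, 0, 16, 4]  score +0 (running 48)
row 3: [64, 0, 2, 16] -> [0, 64, 2, 16]  score +0 (running 48)
Board after move:
 0 16 32 64
 0  0  2 16
 0  0 16  4
 0 64  2 16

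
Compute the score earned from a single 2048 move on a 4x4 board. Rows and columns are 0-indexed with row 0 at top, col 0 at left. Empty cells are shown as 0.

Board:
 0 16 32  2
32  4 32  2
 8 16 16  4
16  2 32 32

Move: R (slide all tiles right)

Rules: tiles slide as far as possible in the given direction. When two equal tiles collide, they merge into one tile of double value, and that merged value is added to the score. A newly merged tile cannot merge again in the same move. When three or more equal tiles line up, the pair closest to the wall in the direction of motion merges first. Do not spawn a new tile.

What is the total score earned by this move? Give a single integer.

Slide right:
row 0: [0, 16, 32, 2] -> [0, 16, 32, 2]  score +0 (running 0)
row 1: [32, 4, 32, 2] -> [32, 4, 32, 2]  score +0 (running 0)
row 2: [8, 16, 16, 4] -> [0, 8, 32, 4]  score +32 (running 32)
row 3: [16, 2, 32, 32] -> [0, 16, 2, 64]  score +64 (running 96)
Board after move:
 0 16 32  2
32  4 32  2
 0  8 32  4
 0 16  2 64

Answer: 96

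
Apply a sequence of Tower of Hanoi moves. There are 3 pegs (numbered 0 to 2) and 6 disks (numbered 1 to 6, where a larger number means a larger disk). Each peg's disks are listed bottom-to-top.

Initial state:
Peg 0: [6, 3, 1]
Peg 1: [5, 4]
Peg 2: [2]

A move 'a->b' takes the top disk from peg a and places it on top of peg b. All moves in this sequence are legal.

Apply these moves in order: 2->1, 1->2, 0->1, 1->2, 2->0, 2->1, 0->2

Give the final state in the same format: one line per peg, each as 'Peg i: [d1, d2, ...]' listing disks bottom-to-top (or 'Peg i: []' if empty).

After move 1 (2->1):
Peg 0: [6, 3, 1]
Peg 1: [5, 4, 2]
Peg 2: []

After move 2 (1->2):
Peg 0: [6, 3, 1]
Peg 1: [5, 4]
Peg 2: [2]

After move 3 (0->1):
Peg 0: [6, 3]
Peg 1: [5, 4, 1]
Peg 2: [2]

After move 4 (1->2):
Peg 0: [6, 3]
Peg 1: [5, 4]
Peg 2: [2, 1]

After move 5 (2->0):
Peg 0: [6, 3, 1]
Peg 1: [5, 4]
Peg 2: [2]

After move 6 (2->1):
Peg 0: [6, 3, 1]
Peg 1: [5, 4, 2]
Peg 2: []

After move 7 (0->2):
Peg 0: [6, 3]
Peg 1: [5, 4, 2]
Peg 2: [1]

Answer: Peg 0: [6, 3]
Peg 1: [5, 4, 2]
Peg 2: [1]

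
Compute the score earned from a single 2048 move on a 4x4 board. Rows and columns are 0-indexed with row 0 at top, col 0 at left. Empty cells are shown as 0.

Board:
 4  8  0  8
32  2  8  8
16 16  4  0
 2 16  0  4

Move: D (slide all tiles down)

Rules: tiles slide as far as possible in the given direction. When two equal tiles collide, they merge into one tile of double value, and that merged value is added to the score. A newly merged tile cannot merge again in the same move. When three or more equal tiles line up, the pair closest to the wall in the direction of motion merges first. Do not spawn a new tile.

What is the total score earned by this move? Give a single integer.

Slide down:
col 0: [4, 32, 16, 2] -> [4, 32, 16, 2]  score +0 (running 0)
col 1: [8, 2, 16, 16] -> [0, 8, 2, 32]  score +32 (running 32)
col 2: [0, 8, 4, 0] -> [0, 0, 8, 4]  score +0 (running 32)
col 3: [8, 8, 0, 4] -> [0, 0, 16, 4]  score +16 (running 48)
Board after move:
 4  0  0  0
32  8  0  0
16  2  8 16
 2 32  4  4

Answer: 48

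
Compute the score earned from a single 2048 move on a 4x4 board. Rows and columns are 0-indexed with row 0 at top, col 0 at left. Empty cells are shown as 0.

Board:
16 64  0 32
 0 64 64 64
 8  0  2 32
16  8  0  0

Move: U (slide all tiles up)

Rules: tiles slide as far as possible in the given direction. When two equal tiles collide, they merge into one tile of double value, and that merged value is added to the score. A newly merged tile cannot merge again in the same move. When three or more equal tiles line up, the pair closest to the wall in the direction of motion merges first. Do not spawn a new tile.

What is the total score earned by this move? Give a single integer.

Answer: 128

Derivation:
Slide up:
col 0: [16, 0, 8, 16] -> [16, 8, 16, 0]  score +0 (running 0)
col 1: [64, 64, 0, 8] -> [128, 8, 0, 0]  score +128 (running 128)
col 2: [0, 64, 2, 0] -> [64, 2, 0, 0]  score +0 (running 128)
col 3: [32, 64, 32, 0] -> [32, 64, 32, 0]  score +0 (running 128)
Board after move:
 16 128  64  32
  8   8   2  64
 16   0   0  32
  0   0   0   0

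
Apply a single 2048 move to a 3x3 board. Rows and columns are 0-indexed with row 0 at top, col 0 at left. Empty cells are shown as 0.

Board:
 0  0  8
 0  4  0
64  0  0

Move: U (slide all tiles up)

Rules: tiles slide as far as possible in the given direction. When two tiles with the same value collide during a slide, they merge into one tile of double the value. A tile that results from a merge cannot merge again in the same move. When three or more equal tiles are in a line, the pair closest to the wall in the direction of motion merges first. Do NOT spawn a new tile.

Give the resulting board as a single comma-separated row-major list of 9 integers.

Slide up:
col 0: [0, 0, 64] -> [64, 0, 0]
col 1: [0, 4, 0] -> [4, 0, 0]
col 2: [8, 0, 0] -> [8, 0, 0]

Answer: 64, 4, 8, 0, 0, 0, 0, 0, 0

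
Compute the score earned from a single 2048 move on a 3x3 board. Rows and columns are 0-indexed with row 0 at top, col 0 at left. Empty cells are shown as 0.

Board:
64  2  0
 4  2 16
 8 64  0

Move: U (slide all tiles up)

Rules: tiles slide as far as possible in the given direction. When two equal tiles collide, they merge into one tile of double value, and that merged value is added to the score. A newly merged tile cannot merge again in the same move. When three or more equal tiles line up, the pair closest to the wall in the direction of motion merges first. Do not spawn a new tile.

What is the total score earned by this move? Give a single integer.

Answer: 4

Derivation:
Slide up:
col 0: [64, 4, 8] -> [64, 4, 8]  score +0 (running 0)
col 1: [2, 2, 64] -> [4, 64, 0]  score +4 (running 4)
col 2: [0, 16, 0] -> [16, 0, 0]  score +0 (running 4)
Board after move:
64  4 16
 4 64  0
 8  0  0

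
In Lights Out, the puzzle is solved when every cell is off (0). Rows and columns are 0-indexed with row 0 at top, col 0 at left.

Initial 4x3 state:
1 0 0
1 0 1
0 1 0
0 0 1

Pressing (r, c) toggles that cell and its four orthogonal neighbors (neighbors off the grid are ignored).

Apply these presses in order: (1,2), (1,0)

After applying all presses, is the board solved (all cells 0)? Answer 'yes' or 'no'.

After press 1 at (1,2):
1 0 1
1 1 0
0 1 1
0 0 1

After press 2 at (1,0):
0 0 1
0 0 0
1 1 1
0 0 1

Lights still on: 5

Answer: no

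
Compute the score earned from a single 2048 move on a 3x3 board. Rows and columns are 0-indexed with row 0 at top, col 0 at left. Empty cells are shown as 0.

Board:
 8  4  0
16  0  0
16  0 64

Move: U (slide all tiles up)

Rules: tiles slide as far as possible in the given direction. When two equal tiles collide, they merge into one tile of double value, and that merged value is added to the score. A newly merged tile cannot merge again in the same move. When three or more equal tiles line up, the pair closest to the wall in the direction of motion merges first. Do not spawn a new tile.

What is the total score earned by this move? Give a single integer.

Slide up:
col 0: [8, 16, 16] -> [8, 32, 0]  score +32 (running 32)
col 1: [4, 0, 0] -> [4, 0, 0]  score +0 (running 32)
col 2: [0, 0, 64] -> [64, 0, 0]  score +0 (running 32)
Board after move:
 8  4 64
32  0  0
 0  0  0

Answer: 32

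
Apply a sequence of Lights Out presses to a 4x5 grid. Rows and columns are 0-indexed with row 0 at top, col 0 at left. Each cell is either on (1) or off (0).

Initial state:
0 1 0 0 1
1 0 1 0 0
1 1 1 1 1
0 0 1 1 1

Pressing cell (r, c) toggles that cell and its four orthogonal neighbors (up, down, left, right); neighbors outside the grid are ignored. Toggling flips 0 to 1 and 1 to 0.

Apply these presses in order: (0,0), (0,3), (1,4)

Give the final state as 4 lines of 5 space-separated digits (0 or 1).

After press 1 at (0,0):
1 0 0 0 1
0 0 1 0 0
1 1 1 1 1
0 0 1 1 1

After press 2 at (0,3):
1 0 1 1 0
0 0 1 1 0
1 1 1 1 1
0 0 1 1 1

After press 3 at (1,4):
1 0 1 1 1
0 0 1 0 1
1 1 1 1 0
0 0 1 1 1

Answer: 1 0 1 1 1
0 0 1 0 1
1 1 1 1 0
0 0 1 1 1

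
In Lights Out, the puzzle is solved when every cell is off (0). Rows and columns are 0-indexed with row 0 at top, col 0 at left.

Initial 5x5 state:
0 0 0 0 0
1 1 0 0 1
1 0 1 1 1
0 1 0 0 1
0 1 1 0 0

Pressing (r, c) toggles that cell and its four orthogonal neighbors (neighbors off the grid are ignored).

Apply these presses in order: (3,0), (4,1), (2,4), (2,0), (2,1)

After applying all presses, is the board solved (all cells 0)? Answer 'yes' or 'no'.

Answer: yes

Derivation:
After press 1 at (3,0):
0 0 0 0 0
1 1 0 0 1
0 0 1 1 1
1 0 0 0 1
1 1 1 0 0

After press 2 at (4,1):
0 0 0 0 0
1 1 0 0 1
0 0 1 1 1
1 1 0 0 1
0 0 0 0 0

After press 3 at (2,4):
0 0 0 0 0
1 1 0 0 0
0 0 1 0 0
1 1 0 0 0
0 0 0 0 0

After press 4 at (2,0):
0 0 0 0 0
0 1 0 0 0
1 1 1 0 0
0 1 0 0 0
0 0 0 0 0

After press 5 at (2,1):
0 0 0 0 0
0 0 0 0 0
0 0 0 0 0
0 0 0 0 0
0 0 0 0 0

Lights still on: 0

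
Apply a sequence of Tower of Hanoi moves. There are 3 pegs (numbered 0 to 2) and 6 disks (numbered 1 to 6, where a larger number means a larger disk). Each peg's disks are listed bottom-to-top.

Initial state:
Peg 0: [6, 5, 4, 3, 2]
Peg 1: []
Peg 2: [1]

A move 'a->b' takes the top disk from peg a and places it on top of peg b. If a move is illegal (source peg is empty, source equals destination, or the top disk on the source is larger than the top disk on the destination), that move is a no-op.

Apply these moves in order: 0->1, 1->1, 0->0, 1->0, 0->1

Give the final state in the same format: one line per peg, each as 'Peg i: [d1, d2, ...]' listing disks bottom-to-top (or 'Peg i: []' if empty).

Answer: Peg 0: [6, 5, 4, 3]
Peg 1: [2]
Peg 2: [1]

Derivation:
After move 1 (0->1):
Peg 0: [6, 5, 4, 3]
Peg 1: [2]
Peg 2: [1]

After move 2 (1->1):
Peg 0: [6, 5, 4, 3]
Peg 1: [2]
Peg 2: [1]

After move 3 (0->0):
Peg 0: [6, 5, 4, 3]
Peg 1: [2]
Peg 2: [1]

After move 4 (1->0):
Peg 0: [6, 5, 4, 3, 2]
Peg 1: []
Peg 2: [1]

After move 5 (0->1):
Peg 0: [6, 5, 4, 3]
Peg 1: [2]
Peg 2: [1]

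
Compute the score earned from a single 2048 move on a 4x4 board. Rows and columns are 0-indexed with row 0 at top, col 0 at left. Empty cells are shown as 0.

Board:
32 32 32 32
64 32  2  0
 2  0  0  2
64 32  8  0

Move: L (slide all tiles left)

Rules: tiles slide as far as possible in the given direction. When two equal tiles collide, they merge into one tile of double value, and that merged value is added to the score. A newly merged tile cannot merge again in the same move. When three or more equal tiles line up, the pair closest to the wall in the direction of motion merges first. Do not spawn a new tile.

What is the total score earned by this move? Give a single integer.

Slide left:
row 0: [32, 32, 32, 32] -> [64, 64, 0, 0]  score +128 (running 128)
row 1: [64, 32, 2, 0] -> [64, 32, 2, 0]  score +0 (running 128)
row 2: [2, 0, 0, 2] -> [4, 0, 0, 0]  score +4 (running 132)
row 3: [64, 32, 8, 0] -> [64, 32, 8, 0]  score +0 (running 132)
Board after move:
64 64  0  0
64 32  2  0
 4  0  0  0
64 32  8  0

Answer: 132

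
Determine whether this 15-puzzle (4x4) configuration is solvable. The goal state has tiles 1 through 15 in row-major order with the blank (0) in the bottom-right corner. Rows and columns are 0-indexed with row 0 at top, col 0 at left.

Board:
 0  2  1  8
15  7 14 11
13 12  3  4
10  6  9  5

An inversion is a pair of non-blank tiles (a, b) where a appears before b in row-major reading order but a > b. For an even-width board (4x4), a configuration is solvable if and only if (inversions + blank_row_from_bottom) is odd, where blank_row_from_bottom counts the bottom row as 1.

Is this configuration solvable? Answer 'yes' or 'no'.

Answer: no

Derivation:
Inversions: 54
Blank is in row 0 (0-indexed from top), which is row 4 counting from the bottom (bottom = 1).
54 + 4 = 58, which is even, so the puzzle is not solvable.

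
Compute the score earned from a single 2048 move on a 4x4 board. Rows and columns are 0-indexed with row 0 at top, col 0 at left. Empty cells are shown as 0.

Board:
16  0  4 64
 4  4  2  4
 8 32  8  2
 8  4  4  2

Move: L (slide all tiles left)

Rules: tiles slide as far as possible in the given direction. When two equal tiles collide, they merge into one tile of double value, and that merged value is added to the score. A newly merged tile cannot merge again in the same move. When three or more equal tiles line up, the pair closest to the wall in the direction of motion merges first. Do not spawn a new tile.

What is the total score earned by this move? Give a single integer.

Slide left:
row 0: [16, 0, 4, 64] -> [16, 4, 64, 0]  score +0 (running 0)
row 1: [4, 4, 2, 4] -> [8, 2, 4, 0]  score +8 (running 8)
row 2: [8, 32, 8, 2] -> [8, 32, 8, 2]  score +0 (running 8)
row 3: [8, 4, 4, 2] -> [8, 8, 2, 0]  score +8 (running 16)
Board after move:
16  4 64  0
 8  2  4  0
 8 32  8  2
 8  8  2  0

Answer: 16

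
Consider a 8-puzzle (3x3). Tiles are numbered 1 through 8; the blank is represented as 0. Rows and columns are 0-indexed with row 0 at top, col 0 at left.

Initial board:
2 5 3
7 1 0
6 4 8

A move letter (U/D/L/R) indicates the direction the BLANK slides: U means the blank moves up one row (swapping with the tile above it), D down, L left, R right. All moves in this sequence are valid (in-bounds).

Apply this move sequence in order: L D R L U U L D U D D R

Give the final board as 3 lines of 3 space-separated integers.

Answer: 7 2 3
6 5 1
4 0 8

Derivation:
After move 1 (L):
2 5 3
7 0 1
6 4 8

After move 2 (D):
2 5 3
7 4 1
6 0 8

After move 3 (R):
2 5 3
7 4 1
6 8 0

After move 4 (L):
2 5 3
7 4 1
6 0 8

After move 5 (U):
2 5 3
7 0 1
6 4 8

After move 6 (U):
2 0 3
7 5 1
6 4 8

After move 7 (L):
0 2 3
7 5 1
6 4 8

After move 8 (D):
7 2 3
0 5 1
6 4 8

After move 9 (U):
0 2 3
7 5 1
6 4 8

After move 10 (D):
7 2 3
0 5 1
6 4 8

After move 11 (D):
7 2 3
6 5 1
0 4 8

After move 12 (R):
7 2 3
6 5 1
4 0 8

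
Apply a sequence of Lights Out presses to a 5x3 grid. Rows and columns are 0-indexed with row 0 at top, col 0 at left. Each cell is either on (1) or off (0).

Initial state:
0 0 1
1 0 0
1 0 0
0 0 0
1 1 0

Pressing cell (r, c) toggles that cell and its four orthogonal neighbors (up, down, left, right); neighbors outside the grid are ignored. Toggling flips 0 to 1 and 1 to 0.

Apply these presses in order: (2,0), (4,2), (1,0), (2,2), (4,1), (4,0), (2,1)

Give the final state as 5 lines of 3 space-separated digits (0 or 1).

After press 1 at (2,0):
0 0 1
0 0 0
0 1 0
1 0 0
1 1 0

After press 2 at (4,2):
0 0 1
0 0 0
0 1 0
1 0 1
1 0 1

After press 3 at (1,0):
1 0 1
1 1 0
1 1 0
1 0 1
1 0 1

After press 4 at (2,2):
1 0 1
1 1 1
1 0 1
1 0 0
1 0 1

After press 5 at (4,1):
1 0 1
1 1 1
1 0 1
1 1 0
0 1 0

After press 6 at (4,0):
1 0 1
1 1 1
1 0 1
0 1 0
1 0 0

After press 7 at (2,1):
1 0 1
1 0 1
0 1 0
0 0 0
1 0 0

Answer: 1 0 1
1 0 1
0 1 0
0 0 0
1 0 0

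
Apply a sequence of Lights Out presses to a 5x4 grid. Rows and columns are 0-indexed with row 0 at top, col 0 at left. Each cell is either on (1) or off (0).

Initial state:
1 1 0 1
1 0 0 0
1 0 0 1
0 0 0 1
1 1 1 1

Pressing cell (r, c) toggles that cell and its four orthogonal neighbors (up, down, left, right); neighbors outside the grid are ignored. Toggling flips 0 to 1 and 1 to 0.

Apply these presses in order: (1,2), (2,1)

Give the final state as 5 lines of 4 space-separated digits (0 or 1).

Answer: 1 1 1 1
1 0 1 1
0 1 0 1
0 1 0 1
1 1 1 1

Derivation:
After press 1 at (1,2):
1 1 1 1
1 1 1 1
1 0 1 1
0 0 0 1
1 1 1 1

After press 2 at (2,1):
1 1 1 1
1 0 1 1
0 1 0 1
0 1 0 1
1 1 1 1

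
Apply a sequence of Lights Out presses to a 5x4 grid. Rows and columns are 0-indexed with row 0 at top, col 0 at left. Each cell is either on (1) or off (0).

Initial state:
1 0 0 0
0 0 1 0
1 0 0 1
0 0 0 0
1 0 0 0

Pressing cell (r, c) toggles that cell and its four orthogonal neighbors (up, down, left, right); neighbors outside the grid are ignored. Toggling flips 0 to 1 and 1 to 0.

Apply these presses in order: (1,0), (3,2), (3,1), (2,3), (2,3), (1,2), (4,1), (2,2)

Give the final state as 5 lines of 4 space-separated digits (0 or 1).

After press 1 at (1,0):
0 0 0 0
1 1 1 0
0 0 0 1
0 0 0 0
1 0 0 0

After press 2 at (3,2):
0 0 0 0
1 1 1 0
0 0 1 1
0 1 1 1
1 0 1 0

After press 3 at (3,1):
0 0 0 0
1 1 1 0
0 1 1 1
1 0 0 1
1 1 1 0

After press 4 at (2,3):
0 0 0 0
1 1 1 1
0 1 0 0
1 0 0 0
1 1 1 0

After press 5 at (2,3):
0 0 0 0
1 1 1 0
0 1 1 1
1 0 0 1
1 1 1 0

After press 6 at (1,2):
0 0 1 0
1 0 0 1
0 1 0 1
1 0 0 1
1 1 1 0

After press 7 at (4,1):
0 0 1 0
1 0 0 1
0 1 0 1
1 1 0 1
0 0 0 0

After press 8 at (2,2):
0 0 1 0
1 0 1 1
0 0 1 0
1 1 1 1
0 0 0 0

Answer: 0 0 1 0
1 0 1 1
0 0 1 0
1 1 1 1
0 0 0 0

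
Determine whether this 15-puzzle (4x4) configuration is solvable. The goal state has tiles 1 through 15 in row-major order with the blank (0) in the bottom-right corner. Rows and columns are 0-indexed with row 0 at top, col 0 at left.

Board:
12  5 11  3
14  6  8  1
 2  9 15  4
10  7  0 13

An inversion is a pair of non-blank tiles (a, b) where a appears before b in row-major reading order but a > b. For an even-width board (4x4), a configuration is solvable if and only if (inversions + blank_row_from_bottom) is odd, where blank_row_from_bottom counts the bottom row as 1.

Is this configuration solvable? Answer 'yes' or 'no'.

Answer: no

Derivation:
Inversions: 49
Blank is in row 3 (0-indexed from top), which is row 1 counting from the bottom (bottom = 1).
49 + 1 = 50, which is even, so the puzzle is not solvable.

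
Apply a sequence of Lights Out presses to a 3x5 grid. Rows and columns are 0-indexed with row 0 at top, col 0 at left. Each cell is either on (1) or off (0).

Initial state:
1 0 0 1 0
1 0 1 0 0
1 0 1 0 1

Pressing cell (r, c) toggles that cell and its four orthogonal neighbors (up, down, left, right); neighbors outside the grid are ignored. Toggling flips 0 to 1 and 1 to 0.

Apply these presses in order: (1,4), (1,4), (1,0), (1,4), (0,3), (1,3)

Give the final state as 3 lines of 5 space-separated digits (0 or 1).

Answer: 0 0 1 1 0
0 1 0 1 0
0 0 1 1 0

Derivation:
After press 1 at (1,4):
1 0 0 1 1
1 0 1 1 1
1 0 1 0 0

After press 2 at (1,4):
1 0 0 1 0
1 0 1 0 0
1 0 1 0 1

After press 3 at (1,0):
0 0 0 1 0
0 1 1 0 0
0 0 1 0 1

After press 4 at (1,4):
0 0 0 1 1
0 1 1 1 1
0 0 1 0 0

After press 5 at (0,3):
0 0 1 0 0
0 1 1 0 1
0 0 1 0 0

After press 6 at (1,3):
0 0 1 1 0
0 1 0 1 0
0 0 1 1 0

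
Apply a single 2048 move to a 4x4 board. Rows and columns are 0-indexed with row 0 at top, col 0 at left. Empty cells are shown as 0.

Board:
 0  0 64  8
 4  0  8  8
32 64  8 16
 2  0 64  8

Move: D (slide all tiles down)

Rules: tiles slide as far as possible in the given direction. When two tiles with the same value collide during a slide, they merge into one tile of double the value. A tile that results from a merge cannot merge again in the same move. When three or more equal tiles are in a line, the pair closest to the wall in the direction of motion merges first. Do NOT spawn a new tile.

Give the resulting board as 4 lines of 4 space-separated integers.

Answer:  0  0  0  0
 4  0 64 16
32  0 16 16
 2 64 64  8

Derivation:
Slide down:
col 0: [0, 4, 32, 2] -> [0, 4, 32, 2]
col 1: [0, 0, 64, 0] -> [0, 0, 0, 64]
col 2: [64, 8, 8, 64] -> [0, 64, 16, 64]
col 3: [8, 8, 16, 8] -> [0, 16, 16, 8]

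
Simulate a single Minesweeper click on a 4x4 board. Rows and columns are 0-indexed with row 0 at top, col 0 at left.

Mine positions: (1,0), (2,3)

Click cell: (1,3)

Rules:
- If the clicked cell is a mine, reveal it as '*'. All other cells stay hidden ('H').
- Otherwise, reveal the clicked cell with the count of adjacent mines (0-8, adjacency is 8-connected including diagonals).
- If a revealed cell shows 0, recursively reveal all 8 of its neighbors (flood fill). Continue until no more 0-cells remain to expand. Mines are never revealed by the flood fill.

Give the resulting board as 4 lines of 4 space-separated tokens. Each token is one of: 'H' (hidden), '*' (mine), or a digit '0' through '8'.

H H H H
H H H 1
H H H H
H H H H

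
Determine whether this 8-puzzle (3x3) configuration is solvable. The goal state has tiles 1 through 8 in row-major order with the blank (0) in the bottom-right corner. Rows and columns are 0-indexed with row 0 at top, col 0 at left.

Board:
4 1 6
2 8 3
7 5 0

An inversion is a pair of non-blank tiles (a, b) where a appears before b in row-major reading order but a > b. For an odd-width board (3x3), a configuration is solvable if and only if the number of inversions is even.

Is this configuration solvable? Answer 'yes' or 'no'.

Answer: yes

Derivation:
Inversions (pairs i<j in row-major order where tile[i] > tile[j] > 0): 10
10 is even, so the puzzle is solvable.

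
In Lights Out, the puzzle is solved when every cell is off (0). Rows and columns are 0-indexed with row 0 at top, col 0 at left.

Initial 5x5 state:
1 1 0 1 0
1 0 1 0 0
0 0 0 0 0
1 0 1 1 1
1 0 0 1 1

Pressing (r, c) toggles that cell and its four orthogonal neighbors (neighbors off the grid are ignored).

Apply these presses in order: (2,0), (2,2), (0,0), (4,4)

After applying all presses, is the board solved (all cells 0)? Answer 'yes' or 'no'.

After press 1 at (2,0):
1 1 0 1 0
0 0 1 0 0
1 1 0 0 0
0 0 1 1 1
1 0 0 1 1

After press 2 at (2,2):
1 1 0 1 0
0 0 0 0 0
1 0 1 1 0
0 0 0 1 1
1 0 0 1 1

After press 3 at (0,0):
0 0 0 1 0
1 0 0 0 0
1 0 1 1 0
0 0 0 1 1
1 0 0 1 1

After press 4 at (4,4):
0 0 0 1 0
1 0 0 0 0
1 0 1 1 0
0 0 0 1 0
1 0 0 0 0

Lights still on: 7

Answer: no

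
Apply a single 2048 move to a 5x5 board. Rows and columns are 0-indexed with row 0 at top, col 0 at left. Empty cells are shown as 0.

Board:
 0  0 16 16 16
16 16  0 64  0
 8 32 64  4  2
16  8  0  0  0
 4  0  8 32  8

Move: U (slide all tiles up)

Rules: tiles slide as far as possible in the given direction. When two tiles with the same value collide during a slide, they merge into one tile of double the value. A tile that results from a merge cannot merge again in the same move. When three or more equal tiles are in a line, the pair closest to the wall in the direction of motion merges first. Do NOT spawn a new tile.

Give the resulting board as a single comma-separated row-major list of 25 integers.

Slide up:
col 0: [0, 16, 8, 16, 4] -> [16, 8, 16, 4, 0]
col 1: [0, 16, 32, 8, 0] -> [16, 32, 8, 0, 0]
col 2: [16, 0, 64, 0, 8] -> [16, 64, 8, 0, 0]
col 3: [16, 64, 4, 0, 32] -> [16, 64, 4, 32, 0]
col 4: [16, 0, 2, 0, 8] -> [16, 2, 8, 0, 0]

Answer: 16, 16, 16, 16, 16, 8, 32, 64, 64, 2, 16, 8, 8, 4, 8, 4, 0, 0, 32, 0, 0, 0, 0, 0, 0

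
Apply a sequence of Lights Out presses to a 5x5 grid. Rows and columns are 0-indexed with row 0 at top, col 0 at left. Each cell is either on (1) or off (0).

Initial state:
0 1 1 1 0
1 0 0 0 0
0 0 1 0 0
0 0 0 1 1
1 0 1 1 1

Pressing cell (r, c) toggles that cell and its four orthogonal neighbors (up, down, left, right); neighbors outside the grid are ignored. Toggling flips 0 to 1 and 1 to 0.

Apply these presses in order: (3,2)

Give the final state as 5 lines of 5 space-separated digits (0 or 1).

After press 1 at (3,2):
0 1 1 1 0
1 0 0 0 0
0 0 0 0 0
0 1 1 0 1
1 0 0 1 1

Answer: 0 1 1 1 0
1 0 0 0 0
0 0 0 0 0
0 1 1 0 1
1 0 0 1 1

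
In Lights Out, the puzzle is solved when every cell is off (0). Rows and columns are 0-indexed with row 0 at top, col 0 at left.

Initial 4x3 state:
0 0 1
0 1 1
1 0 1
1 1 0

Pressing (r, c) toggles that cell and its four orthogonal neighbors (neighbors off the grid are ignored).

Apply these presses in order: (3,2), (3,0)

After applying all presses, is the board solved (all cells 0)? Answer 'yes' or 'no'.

After press 1 at (3,2):
0 0 1
0 1 1
1 0 0
1 0 1

After press 2 at (3,0):
0 0 1
0 1 1
0 0 0
0 1 1

Lights still on: 5

Answer: no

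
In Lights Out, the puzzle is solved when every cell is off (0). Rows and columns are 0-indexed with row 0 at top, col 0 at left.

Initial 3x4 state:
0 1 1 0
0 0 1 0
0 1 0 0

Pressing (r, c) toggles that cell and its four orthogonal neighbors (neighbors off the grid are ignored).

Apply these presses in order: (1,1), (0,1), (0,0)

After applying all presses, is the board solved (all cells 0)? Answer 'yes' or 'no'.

Answer: yes

Derivation:
After press 1 at (1,1):
0 0 1 0
1 1 0 0
0 0 0 0

After press 2 at (0,1):
1 1 0 0
1 0 0 0
0 0 0 0

After press 3 at (0,0):
0 0 0 0
0 0 0 0
0 0 0 0

Lights still on: 0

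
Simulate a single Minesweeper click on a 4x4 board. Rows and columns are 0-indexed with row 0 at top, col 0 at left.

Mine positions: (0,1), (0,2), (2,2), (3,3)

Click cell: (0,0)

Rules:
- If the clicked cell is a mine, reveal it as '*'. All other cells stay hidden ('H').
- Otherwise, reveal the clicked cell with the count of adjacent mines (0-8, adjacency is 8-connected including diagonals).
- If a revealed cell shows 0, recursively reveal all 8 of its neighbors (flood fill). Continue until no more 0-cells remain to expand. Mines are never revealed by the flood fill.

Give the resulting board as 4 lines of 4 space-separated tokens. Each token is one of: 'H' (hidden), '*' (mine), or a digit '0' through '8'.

1 H H H
H H H H
H H H H
H H H H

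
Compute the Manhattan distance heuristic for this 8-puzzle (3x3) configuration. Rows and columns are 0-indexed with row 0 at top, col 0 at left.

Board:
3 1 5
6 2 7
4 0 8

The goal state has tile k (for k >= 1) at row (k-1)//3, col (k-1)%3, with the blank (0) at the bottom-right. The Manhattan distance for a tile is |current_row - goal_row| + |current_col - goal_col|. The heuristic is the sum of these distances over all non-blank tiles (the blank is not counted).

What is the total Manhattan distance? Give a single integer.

Tile 3: at (0,0), goal (0,2), distance |0-0|+|0-2| = 2
Tile 1: at (0,1), goal (0,0), distance |0-0|+|1-0| = 1
Tile 5: at (0,2), goal (1,1), distance |0-1|+|2-1| = 2
Tile 6: at (1,0), goal (1,2), distance |1-1|+|0-2| = 2
Tile 2: at (1,1), goal (0,1), distance |1-0|+|1-1| = 1
Tile 7: at (1,2), goal (2,0), distance |1-2|+|2-0| = 3
Tile 4: at (2,0), goal (1,0), distance |2-1|+|0-0| = 1
Tile 8: at (2,2), goal (2,1), distance |2-2|+|2-1| = 1
Sum: 2 + 1 + 2 + 2 + 1 + 3 + 1 + 1 = 13

Answer: 13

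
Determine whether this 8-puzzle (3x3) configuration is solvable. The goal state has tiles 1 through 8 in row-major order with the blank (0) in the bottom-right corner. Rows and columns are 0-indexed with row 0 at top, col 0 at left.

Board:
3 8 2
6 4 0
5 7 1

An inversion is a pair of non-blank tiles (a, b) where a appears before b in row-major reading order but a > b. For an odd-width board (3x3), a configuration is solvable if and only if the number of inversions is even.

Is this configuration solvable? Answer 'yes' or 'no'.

Answer: no

Derivation:
Inversions (pairs i<j in row-major order where tile[i] > tile[j] > 0): 15
15 is odd, so the puzzle is not solvable.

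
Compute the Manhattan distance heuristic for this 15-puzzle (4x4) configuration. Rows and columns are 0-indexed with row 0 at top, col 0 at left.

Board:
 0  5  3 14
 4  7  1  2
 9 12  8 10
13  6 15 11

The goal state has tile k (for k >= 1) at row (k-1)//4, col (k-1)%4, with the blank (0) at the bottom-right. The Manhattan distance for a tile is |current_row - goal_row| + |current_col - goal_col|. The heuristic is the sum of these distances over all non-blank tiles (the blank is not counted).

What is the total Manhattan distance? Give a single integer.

Answer: 28

Derivation:
Tile 5: at (0,1), goal (1,0), distance |0-1|+|1-0| = 2
Tile 3: at (0,2), goal (0,2), distance |0-0|+|2-2| = 0
Tile 14: at (0,3), goal (3,1), distance |0-3|+|3-1| = 5
Tile 4: at (1,0), goal (0,3), distance |1-0|+|0-3| = 4
Tile 7: at (1,1), goal (1,2), distance |1-1|+|1-2| = 1
Tile 1: at (1,2), goal (0,0), distance |1-0|+|2-0| = 3
Tile 2: at (1,3), goal (0,1), distance |1-0|+|3-1| = 3
Tile 9: at (2,0), goal (2,0), distance |2-2|+|0-0| = 0
Tile 12: at (2,1), goal (2,3), distance |2-2|+|1-3| = 2
Tile 8: at (2,2), goal (1,3), distance |2-1|+|2-3| = 2
Tile 10: at (2,3), goal (2,1), distance |2-2|+|3-1| = 2
Tile 13: at (3,0), goal (3,0), distance |3-3|+|0-0| = 0
Tile 6: at (3,1), goal (1,1), distance |3-1|+|1-1| = 2
Tile 15: at (3,2), goal (3,2), distance |3-3|+|2-2| = 0
Tile 11: at (3,3), goal (2,2), distance |3-2|+|3-2| = 2
Sum: 2 + 0 + 5 + 4 + 1 + 3 + 3 + 0 + 2 + 2 + 2 + 0 + 2 + 0 + 2 = 28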